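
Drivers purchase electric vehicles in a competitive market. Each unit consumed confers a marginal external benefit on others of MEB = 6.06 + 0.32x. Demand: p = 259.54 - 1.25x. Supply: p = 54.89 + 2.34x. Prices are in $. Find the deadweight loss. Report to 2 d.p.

Market equilibrium (private): 54.89 + 2.34x = 259.54 - 1.25x → x_m = 57.0056.
Social marginal benefit = demand + MEB = 265.60 - 0.93x.
Set SMB = MC: 265.60 - 0.93x = 54.89 + 2.34x → x* = 64.4373.
Height of the DWL triangle at x_m is SMB(x_m) − MC(x_m) = MEB(x_m) = 24.3018.
DWL = ½ × 7.4317 × 24.3018 = 90.3018.

DWL = $90.30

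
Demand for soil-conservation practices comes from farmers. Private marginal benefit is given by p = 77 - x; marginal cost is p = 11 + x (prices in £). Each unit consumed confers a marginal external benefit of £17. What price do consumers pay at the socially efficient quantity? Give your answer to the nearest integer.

P = £36

Social marginal benefit = demand + MEB = 94 - x.
Set SMB = MC: 94 - x = 11 + x → x* = 41.5000.
Consumer price on the demand curve at x*: 77 − 1×41.5000 = 35.5000.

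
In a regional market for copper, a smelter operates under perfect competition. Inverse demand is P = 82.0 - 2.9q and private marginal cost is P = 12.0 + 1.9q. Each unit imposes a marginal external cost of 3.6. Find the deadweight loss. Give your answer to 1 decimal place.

DWL = 1.4

Market equilibrium (private): 12.0 + 1.9q = 82.0 - 2.9q → q_m = 14.5833.
Social marginal cost = private MC + MEC = 15.6 + 1.9q.
Set SMC = demand: 15.6 + 1.9q = 82.0 - 2.9q → q* = 13.8333.
The welfare-loss triangle has base |q_m − q*| and height MEC(q_m) (the vertical gap between SMC and demand is zero at q* and MEC at q_m).
DWL = ½ × 0.7500 × 3.6000 = 1.3500.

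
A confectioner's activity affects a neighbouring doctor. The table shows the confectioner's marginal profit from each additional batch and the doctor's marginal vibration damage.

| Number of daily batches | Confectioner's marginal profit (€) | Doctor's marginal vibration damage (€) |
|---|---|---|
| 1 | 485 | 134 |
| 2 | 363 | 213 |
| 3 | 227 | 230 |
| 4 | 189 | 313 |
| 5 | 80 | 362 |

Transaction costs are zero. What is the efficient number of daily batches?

Bargaining reaches the level where marginal profit last exceeds marginal vibration damage.
That holds through level 2 (363 ≥ 213) but not at 3 (227 < 230).

2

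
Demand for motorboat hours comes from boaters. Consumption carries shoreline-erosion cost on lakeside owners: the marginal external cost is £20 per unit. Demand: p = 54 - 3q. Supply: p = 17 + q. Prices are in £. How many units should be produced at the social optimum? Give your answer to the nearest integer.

q* = 4

Social marginal benefit = demand − MEC = 34 - 3q.
Set SMB = MC: 34 - 3q = 17 + q → q* = 4.2500.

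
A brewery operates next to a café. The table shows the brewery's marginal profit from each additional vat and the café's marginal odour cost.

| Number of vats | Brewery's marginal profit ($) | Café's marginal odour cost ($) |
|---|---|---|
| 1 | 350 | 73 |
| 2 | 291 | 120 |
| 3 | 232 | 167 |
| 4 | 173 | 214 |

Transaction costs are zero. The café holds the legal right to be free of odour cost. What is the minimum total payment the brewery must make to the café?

$360

Efficient level: marginal profit ≥ marginal odour cost through level 3, so k* = 3.
With the café holding the right, the brewery must at least compensate total damage at k*: 73 + 120 + 167 = 360.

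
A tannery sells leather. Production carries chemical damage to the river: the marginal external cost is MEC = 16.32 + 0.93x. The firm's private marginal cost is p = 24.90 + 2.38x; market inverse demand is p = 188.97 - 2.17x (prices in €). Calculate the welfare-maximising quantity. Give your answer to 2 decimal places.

x* = 26.96

Social marginal cost = private MC + MEC = 41.22 + 3.31x.
Set SMC = demand: 41.22 + 3.31x = 188.97 - 2.17x → x* = 26.9617.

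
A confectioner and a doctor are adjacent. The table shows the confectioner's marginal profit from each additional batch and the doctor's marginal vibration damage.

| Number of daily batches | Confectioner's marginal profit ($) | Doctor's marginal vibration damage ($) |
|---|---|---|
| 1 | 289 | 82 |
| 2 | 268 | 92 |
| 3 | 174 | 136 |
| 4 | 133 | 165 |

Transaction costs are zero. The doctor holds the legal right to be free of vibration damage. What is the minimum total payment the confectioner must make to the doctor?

$310

Efficient level: marginal profit ≥ marginal vibration damage through level 3, so k* = 3.
With the doctor holding the right, the confectioner must at least compensate total damage at k*: 82 + 92 + 136 = 310.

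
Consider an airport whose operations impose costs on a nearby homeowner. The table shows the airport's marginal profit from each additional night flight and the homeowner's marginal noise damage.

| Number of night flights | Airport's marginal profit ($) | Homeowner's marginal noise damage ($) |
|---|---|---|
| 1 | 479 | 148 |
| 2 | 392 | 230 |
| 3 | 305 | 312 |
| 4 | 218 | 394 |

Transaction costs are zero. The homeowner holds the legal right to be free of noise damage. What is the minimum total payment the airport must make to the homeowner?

$378

Efficient level: marginal profit ≥ marginal noise damage through level 2, so k* = 2.
With the homeowner holding the right, the airport must at least compensate total damage at k*: 148 + 230 = 378.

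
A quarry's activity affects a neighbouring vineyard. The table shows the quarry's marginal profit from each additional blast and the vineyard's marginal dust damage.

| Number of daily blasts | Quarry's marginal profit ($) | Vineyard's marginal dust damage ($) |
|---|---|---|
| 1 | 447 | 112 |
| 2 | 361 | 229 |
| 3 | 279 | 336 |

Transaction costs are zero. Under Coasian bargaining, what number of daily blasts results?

2

Bargaining reaches the level where marginal profit last exceeds marginal dust damage.
That holds through level 2 (361 ≥ 229) but not at 3 (279 < 336).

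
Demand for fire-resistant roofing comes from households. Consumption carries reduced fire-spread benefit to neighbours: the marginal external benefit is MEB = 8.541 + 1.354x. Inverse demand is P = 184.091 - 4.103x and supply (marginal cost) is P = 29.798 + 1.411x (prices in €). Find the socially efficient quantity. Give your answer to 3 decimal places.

x* = 39.143

Social marginal benefit = demand + MEB = 192.632 - 2.749x.
Set SMB = MC: 192.632 - 2.749x = 29.798 + 1.411x → x* = 39.1428.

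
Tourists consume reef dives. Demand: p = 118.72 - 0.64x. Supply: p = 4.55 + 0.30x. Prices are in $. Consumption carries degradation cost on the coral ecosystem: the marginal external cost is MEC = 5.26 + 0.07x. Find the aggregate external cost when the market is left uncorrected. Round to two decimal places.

$1155.18

Market equilibrium (private): 4.55 + 0.30x = 118.72 - 0.64x → x_m = 121.4574.
Total external cost = ∫₀^{x_m} (5.26 + 0.07x) dx = 5.26×121.4574 + ½×0.07×121.4574² = 1155.1824.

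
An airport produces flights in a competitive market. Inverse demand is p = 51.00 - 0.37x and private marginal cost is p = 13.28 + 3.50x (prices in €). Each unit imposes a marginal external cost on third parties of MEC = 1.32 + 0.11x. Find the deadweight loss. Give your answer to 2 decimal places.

Market equilibrium (private): 13.28 + 3.50x = 51.00 - 0.37x → x_m = 9.7468.
Social marginal cost = private MC + MEC = 14.60 + 3.61x.
Set SMC = demand: 14.60 + 3.61x = 51.00 - 0.37x → x* = 9.1457.
The loss is the area between SMC and demand from x* to x_m; with linear curves that's a triangle of height MEC(x_m).
DWL = ½ × 0.6011 × 2.3921 = 0.7189.

DWL = €0.72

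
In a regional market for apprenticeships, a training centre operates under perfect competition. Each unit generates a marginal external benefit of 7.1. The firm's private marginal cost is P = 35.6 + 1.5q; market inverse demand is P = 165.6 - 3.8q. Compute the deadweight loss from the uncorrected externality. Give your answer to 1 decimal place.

DWL = 4.8

Market equilibrium (private): 35.6 + 1.5q = 165.6 - 3.8q → q_m = 24.5283.
Social marginal cost = private MC − MEB = 28.5 + 1.5q.
Set SMC = demand: 28.5 + 1.5q = 165.6 - 3.8q → q* = 25.8679.
Height of the DWL triangle at q_m is demand(q_m) − SMC(q_m) = MEB(q_m) = 7.1000.
DWL = ½ × 1.3396 × 7.1000 = 4.7556.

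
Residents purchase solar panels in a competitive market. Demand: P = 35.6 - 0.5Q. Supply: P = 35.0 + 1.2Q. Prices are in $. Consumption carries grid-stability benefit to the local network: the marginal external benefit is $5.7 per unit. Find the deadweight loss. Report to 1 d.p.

DWL = $9.6

Market equilibrium (private): 35.0 + 1.2Q = 35.6 - 0.5Q → Q_m = 0.3529.
Social marginal benefit = demand + MEB = 41.3 - 0.5Q.
Set SMB = MC: 41.3 - 0.5Q = 35.0 + 1.2Q → Q* = 3.7059.
The loss is the area between SMB and MC from Q* to Q_m; with linear curves that's a triangle of height MEB(Q_m).
DWL = ½ × 3.3530 × 5.7000 = 9.5561.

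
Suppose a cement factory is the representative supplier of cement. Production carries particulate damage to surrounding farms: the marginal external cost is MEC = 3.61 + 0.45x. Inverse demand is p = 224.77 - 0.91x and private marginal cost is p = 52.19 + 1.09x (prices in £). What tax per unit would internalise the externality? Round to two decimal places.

tax = £34.65 per unit

Social marginal cost = private MC + MEC = 55.80 + 1.54x.
Set SMC = demand: 55.80 + 1.54x = 224.77 - 0.91x → x* = 68.9673.
The Pigouvian tax equals MEC at x*: 3.61 + 0.45×68.9673 = 34.6453.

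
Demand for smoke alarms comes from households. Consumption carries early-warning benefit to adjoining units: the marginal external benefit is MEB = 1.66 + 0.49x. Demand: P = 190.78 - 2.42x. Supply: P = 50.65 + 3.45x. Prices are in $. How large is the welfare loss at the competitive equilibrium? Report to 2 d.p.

DWL = $16.58

Market equilibrium (private): 50.65 + 3.45x = 190.78 - 2.42x → x_m = 23.8722.
Social marginal benefit = demand + MEB = 192.44 - 1.93x.
Set SMB = MC: 192.44 - 1.93x = 50.65 + 3.45x → x* = 26.3550.
The welfare-loss triangle has base |x_m − x*| and height MEB(x_m) (the vertical gap between SMB and MC is zero at x* and MEB at x_m).
DWL = ½ × 2.4828 × 13.3574 = 16.5819.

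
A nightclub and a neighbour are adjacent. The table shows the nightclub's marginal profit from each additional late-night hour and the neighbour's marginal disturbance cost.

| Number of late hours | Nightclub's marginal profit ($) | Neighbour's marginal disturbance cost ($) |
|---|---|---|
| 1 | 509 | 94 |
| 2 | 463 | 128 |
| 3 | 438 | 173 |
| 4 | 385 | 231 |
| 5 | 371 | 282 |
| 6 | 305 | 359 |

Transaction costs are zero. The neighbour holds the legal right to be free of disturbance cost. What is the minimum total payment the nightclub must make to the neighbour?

$908

Efficient level: marginal profit ≥ marginal disturbance cost through level 5, so k* = 5.
With the neighbour holding the right, the nightclub must at least compensate total damage at k*: 94 + 128 + 173 + 231 + 282 = 908.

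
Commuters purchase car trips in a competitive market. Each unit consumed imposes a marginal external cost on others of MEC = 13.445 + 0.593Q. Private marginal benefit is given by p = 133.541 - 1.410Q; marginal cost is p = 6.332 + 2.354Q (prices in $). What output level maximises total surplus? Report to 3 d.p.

Q* = 26.111

Social marginal benefit = demand − MEC = 120.096 - 2.003Q.
Set SMB = MC: 120.096 - 2.003Q = 6.332 + 2.354Q → Q* = 26.1106.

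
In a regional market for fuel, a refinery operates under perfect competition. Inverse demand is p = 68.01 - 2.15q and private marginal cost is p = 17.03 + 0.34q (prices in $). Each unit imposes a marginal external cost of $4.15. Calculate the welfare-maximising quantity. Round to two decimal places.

q* = 18.81

Social marginal cost = private MC + MEC = 21.18 + 0.34q.
Set SMC = demand: 21.18 + 0.34q = 68.01 - 2.15q → q* = 18.8072.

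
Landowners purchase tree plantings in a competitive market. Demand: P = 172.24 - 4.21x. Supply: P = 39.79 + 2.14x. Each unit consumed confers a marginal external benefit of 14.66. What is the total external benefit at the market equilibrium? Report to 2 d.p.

305.78

Market equilibrium (private): 39.79 + 2.14x = 172.24 - 4.21x → x_m = 20.8583.
Total external benefit = MEB × x_m = 14.66 × 20.8583 = 305.7827.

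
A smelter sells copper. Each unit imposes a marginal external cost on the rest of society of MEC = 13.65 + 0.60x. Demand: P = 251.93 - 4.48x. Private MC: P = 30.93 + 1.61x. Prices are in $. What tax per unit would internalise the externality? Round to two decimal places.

Social marginal cost = private MC + MEC = 44.58 + 2.21x.
Set SMC = demand: 44.58 + 2.21x = 251.93 - 4.48x → x* = 30.9940.
The Pigouvian tax equals MEC at x*: 13.65 + 0.60×30.9940 = 32.2464.

tax = $32.25 per unit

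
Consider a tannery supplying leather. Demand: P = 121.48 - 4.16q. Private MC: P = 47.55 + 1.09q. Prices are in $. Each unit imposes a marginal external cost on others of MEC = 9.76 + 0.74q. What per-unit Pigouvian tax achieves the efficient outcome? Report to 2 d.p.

Social marginal cost = private MC + MEC = 57.31 + 1.83q.
Set SMC = demand: 57.31 + 1.83q = 121.48 - 4.16q → q* = 10.7129.
The Pigouvian tax equals MEC at q*: 9.76 + 0.74×10.7129 = 17.6875.

tax = $17.69 per unit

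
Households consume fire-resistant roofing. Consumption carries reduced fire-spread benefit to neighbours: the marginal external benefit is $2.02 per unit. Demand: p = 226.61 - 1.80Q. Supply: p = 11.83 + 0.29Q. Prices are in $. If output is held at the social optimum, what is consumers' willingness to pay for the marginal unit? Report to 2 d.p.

Social marginal benefit = demand + MEB = 228.63 - 1.80Q.
Set SMB = MC: 228.63 - 1.80Q = 11.83 + 0.29Q → Q* = 103.7321.
Consumer price on the demand curve at Q*: 226.61 − 1.80×103.7321 = 39.8922.

P = $39.89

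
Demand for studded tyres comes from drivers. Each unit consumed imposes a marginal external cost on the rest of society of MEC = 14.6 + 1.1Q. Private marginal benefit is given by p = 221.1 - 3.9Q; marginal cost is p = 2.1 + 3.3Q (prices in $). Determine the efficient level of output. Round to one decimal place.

Q* = 24.6

Social marginal benefit = demand − MEC = 206.5 - 5.0Q.
Set SMB = MC: 206.5 - 5.0Q = 2.1 + 3.3Q → Q* = 24.6265.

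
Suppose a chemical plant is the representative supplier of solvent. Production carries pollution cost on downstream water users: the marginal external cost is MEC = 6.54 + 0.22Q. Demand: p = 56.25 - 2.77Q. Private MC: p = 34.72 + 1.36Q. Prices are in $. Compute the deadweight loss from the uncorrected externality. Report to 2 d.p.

Market equilibrium (private): 34.72 + 1.36Q = 56.25 - 2.77Q → Q_m = 5.2131.
Social marginal cost = private MC + MEC = 41.26 + 1.58Q.
Set SMC = demand: 41.26 + 1.58Q = 56.25 - 2.77Q → Q* = 3.4460.
Height of the DWL triangle at Q_m is SMC(Q_m) − demand(Q_m) = MEC(Q_m) = 7.6869.
DWL = ½ × 1.7671 × 7.6869 = 6.7918.

DWL = $6.79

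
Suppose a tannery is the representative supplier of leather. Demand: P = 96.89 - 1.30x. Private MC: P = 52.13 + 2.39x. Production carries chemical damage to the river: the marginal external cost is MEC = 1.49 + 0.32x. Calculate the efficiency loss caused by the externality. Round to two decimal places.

Market equilibrium (private): 52.13 + 2.39x = 96.89 - 1.30x → x_m = 12.1301.
Social marginal cost = private MC + MEC = 53.62 + 2.71x.
Set SMC = demand: 53.62 + 2.71x = 96.89 - 1.30x → x* = 10.7905.
The loss is the area between SMC and demand from x* to x_m; with linear curves that's a triangle of height MEC(x_m).
DWL = ½ × 1.3396 × 5.3716 = 3.5979.

DWL = 3.60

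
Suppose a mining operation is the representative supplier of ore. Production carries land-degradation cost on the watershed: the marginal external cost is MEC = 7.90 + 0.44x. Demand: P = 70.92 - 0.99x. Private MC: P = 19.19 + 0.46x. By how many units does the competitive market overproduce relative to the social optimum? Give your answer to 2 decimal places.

12.49 units

Market equilibrium (private): 19.19 + 0.46x = 70.92 - 0.99x → x_m = 35.6759.
Social marginal cost = private MC + MEC = 27.09 + 0.90x.
Set SMC = demand: 27.09 + 0.90x = 70.92 - 0.99x → x* = 23.1905.
Gap = |35.6759 − 23.1905| = 12.4854.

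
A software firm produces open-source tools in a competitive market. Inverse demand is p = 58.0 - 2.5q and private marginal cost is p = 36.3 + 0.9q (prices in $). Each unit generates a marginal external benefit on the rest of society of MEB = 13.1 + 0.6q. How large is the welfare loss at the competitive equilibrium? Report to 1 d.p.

DWL = $51.2

Market equilibrium (private): 36.3 + 0.9q = 58.0 - 2.5q → q_m = 6.3824.
Social marginal cost = private MC − MEB = 23.2 + 0.3q.
Set SMC = demand: 23.2 + 0.3q = 58.0 - 2.5q → q* = 12.4286.
Height of the DWL triangle at q_m is demand(q_m) − SMC(q_m) = MEB(q_m) = 16.9294.
DWL = ½ × 6.0462 × 16.9294 = 51.1793.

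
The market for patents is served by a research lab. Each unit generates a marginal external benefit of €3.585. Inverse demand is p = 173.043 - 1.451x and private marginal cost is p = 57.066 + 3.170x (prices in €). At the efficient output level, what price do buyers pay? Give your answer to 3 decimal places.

Social marginal cost = private MC − MEB = 53.481 + 3.170x.
Set SMC = demand: 53.481 + 3.170x = 173.043 - 1.451x → x* = 25.8736.
Consumer price on the demand curve at x*: 173.043 − 1.451×25.8736 = 135.5004.

P = €135.500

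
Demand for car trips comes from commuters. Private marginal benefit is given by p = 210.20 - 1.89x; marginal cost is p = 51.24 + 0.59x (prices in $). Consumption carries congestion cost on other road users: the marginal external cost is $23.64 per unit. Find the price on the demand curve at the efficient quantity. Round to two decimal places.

P = $107.07

Social marginal benefit = demand − MEC = 186.56 - 1.89x.
Set SMB = MC: 186.56 - 1.89x = 51.24 + 0.59x → x* = 54.5645.
Consumer price on the demand curve at x*: 210.20 − 1.89×54.5645 = 107.0731.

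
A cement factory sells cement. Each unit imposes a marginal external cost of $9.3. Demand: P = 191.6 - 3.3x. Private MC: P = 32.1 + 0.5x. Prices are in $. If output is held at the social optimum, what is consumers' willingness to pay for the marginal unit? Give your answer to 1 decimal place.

P = $61.2

Social marginal cost = private MC + MEC = 41.4 + 0.5x.
Set SMC = demand: 41.4 + 0.5x = 191.6 - 3.3x → x* = 39.5263.
Consumer price on the demand curve at x*: 191.6 − 3.3×39.5263 = 61.1632.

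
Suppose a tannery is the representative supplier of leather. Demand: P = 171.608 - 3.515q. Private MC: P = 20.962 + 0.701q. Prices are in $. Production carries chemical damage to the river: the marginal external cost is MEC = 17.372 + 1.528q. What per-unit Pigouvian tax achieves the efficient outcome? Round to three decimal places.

Social marginal cost = private MC + MEC = 38.334 + 2.229q.
Set SMC = demand: 38.334 + 2.229q = 171.608 - 3.515q → q* = 23.2023.
The Pigouvian tax equals MEC at q*: 17.372 + 1.528×23.2023 = 52.8251.

tax = $52.825 per unit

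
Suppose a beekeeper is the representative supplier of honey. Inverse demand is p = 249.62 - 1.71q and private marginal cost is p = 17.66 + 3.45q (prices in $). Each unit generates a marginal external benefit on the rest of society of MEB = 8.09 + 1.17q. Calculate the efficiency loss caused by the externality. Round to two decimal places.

DWL = $461.50

Market equilibrium (private): 17.66 + 3.45q = 249.62 - 1.71q → q_m = 44.9535.
Social marginal cost = private MC − MEB = 9.57 + 2.28q.
Set SMC = demand: 9.57 + 2.28q = 249.62 - 1.71q → q* = 60.1629.
Between q* and q_m the wedge demand − SMC runs linearly from 0 to MEB(q_m), so the loss is a triangle.
DWL = ½ × 15.2094 × 60.6856 = 461.4958.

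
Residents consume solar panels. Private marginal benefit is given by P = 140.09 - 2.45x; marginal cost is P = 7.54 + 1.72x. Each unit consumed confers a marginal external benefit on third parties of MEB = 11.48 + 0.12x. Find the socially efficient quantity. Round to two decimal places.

x* = 35.56

Social marginal benefit = demand + MEB = 151.57 - 2.33x.
Set SMB = MC: 151.57 - 2.33x = 7.54 + 1.72x → x* = 35.5630.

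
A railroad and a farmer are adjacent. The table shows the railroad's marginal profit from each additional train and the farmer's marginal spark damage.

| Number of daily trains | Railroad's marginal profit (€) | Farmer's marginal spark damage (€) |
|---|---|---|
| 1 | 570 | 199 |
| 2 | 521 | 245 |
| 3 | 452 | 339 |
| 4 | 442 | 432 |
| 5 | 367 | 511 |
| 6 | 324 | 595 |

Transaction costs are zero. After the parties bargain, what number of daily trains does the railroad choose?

Bargaining reaches the level where marginal profit last exceeds marginal spark damage.
That holds through level 4 (442 ≥ 432) but not at 5 (367 < 511).

4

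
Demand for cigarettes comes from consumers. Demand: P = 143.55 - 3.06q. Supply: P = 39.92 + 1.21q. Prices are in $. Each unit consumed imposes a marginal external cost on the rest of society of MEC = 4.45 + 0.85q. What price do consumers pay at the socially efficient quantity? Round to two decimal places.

P = $84.27

Social marginal benefit = demand − MEC = 139.10 - 3.91q.
Set SMB = MC: 139.10 - 3.91q = 39.92 + 1.21q → q* = 19.3711.
Consumer price on the demand curve at q*: 143.55 − 3.06×19.3711 = 84.2744.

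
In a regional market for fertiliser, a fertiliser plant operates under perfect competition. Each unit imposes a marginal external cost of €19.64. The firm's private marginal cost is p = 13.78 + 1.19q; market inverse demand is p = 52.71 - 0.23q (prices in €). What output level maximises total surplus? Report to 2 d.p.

q* = 13.58

Social marginal cost = private MC + MEC = 33.42 + 1.19q.
Set SMC = demand: 33.42 + 1.19q = 52.71 - 0.23q → q* = 13.5845.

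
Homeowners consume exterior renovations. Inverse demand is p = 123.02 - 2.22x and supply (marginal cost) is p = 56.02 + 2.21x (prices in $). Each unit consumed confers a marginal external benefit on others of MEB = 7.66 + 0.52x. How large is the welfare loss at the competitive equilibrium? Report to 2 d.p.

DWL = $30.82

Market equilibrium (private): 56.02 + 2.21x = 123.02 - 2.22x → x_m = 15.1242.
Social marginal benefit = demand + MEB = 130.68 - 1.70x.
Set SMB = MC: 130.68 - 1.70x = 56.02 + 2.21x → x* = 19.0946.
The welfare-loss triangle has base |x_m − x*| and height MEB(x_m) (the vertical gap between SMB and MC is zero at x* and MEB at x_m).
DWL = ½ × 3.9704 × 15.5246 = 30.8194.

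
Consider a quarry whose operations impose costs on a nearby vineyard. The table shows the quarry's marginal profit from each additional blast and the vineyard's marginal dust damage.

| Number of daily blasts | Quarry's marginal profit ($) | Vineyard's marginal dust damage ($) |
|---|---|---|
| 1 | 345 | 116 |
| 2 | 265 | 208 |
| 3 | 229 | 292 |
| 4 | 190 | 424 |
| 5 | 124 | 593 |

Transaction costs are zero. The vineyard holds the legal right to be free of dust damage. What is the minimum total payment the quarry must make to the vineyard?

Efficient level: marginal profit ≥ marginal dust damage through level 2, so k* = 2.
With the vineyard holding the right, the quarry must at least compensate total damage at k*: 116 + 208 = 324.

$324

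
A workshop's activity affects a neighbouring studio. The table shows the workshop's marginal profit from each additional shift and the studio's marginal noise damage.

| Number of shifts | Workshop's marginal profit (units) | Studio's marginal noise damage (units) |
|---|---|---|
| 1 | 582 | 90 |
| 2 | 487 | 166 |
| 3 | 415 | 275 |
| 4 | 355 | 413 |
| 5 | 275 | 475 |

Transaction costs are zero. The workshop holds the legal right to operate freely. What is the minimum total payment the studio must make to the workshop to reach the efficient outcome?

630

Left alone the workshop would choose level 5 (marginal profit stays positive).
Efficient level: k* = 3 (marginal profit ≥ marginal noise damage through 3).
The studio must at least cover the workshop's forgone profit from cutting 5→3: 355 + 275 = 630.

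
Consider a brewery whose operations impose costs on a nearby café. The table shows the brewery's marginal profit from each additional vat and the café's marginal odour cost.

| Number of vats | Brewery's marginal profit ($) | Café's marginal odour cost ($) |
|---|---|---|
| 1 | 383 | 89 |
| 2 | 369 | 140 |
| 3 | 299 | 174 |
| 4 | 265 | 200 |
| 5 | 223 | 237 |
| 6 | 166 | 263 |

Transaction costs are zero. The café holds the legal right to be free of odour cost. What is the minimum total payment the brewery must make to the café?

Efficient level: marginal profit ≥ marginal odour cost through level 4, so k* = 4.
With the café holding the right, the brewery must at least compensate total damage at k*: 89 + 140 + 174 + 200 = 603.

$603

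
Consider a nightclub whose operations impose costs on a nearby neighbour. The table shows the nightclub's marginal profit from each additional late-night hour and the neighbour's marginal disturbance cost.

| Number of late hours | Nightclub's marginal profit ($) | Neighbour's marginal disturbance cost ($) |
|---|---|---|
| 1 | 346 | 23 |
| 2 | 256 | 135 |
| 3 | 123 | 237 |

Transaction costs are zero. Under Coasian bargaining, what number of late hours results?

2

Bargaining reaches the level where marginal profit last exceeds marginal disturbance cost.
That holds through level 2 (256 ≥ 135) but not at 3 (123 < 237).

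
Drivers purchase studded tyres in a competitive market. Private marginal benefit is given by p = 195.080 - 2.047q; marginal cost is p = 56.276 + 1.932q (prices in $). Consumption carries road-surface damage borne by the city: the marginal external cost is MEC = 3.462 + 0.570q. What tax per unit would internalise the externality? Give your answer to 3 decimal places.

tax = $20.421 per unit

Social marginal benefit = demand − MEC = 191.618 - 2.617q.
Set SMB = MC: 191.618 - 2.617q = 56.276 + 1.932q → q* = 29.7520.
The Pigouvian tax equals MEC at q*: 3.462 + 0.570×29.7520 = 20.4206.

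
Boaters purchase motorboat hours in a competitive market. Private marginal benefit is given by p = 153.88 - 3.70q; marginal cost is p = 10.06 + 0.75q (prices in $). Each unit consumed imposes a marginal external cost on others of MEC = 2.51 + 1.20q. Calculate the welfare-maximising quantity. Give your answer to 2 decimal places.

Social marginal benefit = demand − MEC = 151.37 - 4.90q.
Set SMB = MC: 151.37 - 4.90q = 10.06 + 0.75q → q* = 25.0106.

q* = 25.01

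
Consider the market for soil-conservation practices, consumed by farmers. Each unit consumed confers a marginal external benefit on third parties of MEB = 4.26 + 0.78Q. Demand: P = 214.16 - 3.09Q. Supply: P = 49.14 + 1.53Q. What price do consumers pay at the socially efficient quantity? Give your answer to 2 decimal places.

P = 77.94

Social marginal benefit = demand + MEB = 218.42 - 2.31Q.
Set SMB = MC: 218.42 - 2.31Q = 49.14 + 1.53Q → Q* = 44.0833.
Consumer price on the demand curve at Q*: 214.16 − 3.09×44.0833 = 77.9426.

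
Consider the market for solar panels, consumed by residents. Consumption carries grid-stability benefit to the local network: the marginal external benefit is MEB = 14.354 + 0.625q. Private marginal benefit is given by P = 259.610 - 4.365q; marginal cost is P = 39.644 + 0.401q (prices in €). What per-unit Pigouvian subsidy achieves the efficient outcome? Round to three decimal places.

subsidy = €49.720 per unit

Social marginal benefit = demand + MEB = 273.964 - 3.740q.
Set SMB = MC: 273.964 - 3.740q = 39.644 + 0.401q → q* = 56.5854.
The Pigouvian subsidy equals MEB at q*: 14.354 + 0.625×56.5854 = 49.7199.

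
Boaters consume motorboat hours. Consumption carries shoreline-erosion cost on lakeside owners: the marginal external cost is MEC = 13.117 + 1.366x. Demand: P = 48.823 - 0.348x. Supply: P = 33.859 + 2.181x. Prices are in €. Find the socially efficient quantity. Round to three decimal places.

Social marginal benefit = demand − MEC = 35.706 - 1.714x.
Set SMB = MC: 35.706 - 1.714x = 33.859 + 2.181x → x* = 0.4742.

x* = 0.474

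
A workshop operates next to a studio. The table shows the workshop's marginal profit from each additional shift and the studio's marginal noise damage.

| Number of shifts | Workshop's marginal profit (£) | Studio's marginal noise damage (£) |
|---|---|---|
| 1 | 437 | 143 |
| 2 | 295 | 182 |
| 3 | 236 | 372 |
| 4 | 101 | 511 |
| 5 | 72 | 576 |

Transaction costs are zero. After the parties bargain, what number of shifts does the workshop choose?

2

Bargaining reaches the level where marginal profit last exceeds marginal noise damage.
That holds through level 2 (295 ≥ 182) but not at 3 (236 < 372).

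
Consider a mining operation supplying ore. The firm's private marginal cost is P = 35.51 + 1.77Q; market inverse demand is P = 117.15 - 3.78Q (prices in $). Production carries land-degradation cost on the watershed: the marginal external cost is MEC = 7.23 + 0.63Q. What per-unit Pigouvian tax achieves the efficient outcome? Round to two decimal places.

tax = $14.82 per unit

Social marginal cost = private MC + MEC = 42.74 + 2.40Q.
Set SMC = demand: 42.74 + 2.40Q = 117.15 - 3.78Q → Q* = 12.0405.
The Pigouvian tax equals MEC at Q*: 7.23 + 0.63×12.0405 = 14.8155.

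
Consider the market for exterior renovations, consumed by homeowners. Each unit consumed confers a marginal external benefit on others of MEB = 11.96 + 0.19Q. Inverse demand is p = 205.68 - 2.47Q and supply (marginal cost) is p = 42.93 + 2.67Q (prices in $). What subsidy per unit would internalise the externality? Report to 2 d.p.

subsidy = $18.67 per unit

Social marginal benefit = demand + MEB = 217.64 - 2.28Q.
Set SMB = MC: 217.64 - 2.28Q = 42.93 + 2.67Q → Q* = 35.2949.
The Pigouvian subsidy equals MEB at Q*: 11.96 + 0.19×35.2949 = 18.6660.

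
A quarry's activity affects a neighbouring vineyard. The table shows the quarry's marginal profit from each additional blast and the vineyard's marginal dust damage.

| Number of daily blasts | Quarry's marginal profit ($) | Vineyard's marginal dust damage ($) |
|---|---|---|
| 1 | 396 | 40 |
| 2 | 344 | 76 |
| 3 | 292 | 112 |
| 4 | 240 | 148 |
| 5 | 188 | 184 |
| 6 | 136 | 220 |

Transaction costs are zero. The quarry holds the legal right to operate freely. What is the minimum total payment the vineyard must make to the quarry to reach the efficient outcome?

Left alone the quarry would choose level 6 (marginal profit stays positive).
Efficient level: k* = 5 (marginal profit ≥ marginal dust damage through 5).
The vineyard must at least cover the quarry's forgone profit from cutting 6→5: 136 = 136.

$136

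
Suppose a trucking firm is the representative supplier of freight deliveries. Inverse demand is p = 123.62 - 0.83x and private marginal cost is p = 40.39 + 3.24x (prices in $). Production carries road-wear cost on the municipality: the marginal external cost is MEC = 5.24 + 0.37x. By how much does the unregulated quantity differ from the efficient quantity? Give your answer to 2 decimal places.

Market equilibrium (private): 40.39 + 3.24x = 123.62 - 0.83x → x_m = 20.4496.
Social marginal cost = private MC + MEC = 45.63 + 3.61x.
Set SMC = demand: 45.63 + 3.61x = 123.62 - 0.83x → x* = 17.5653.
Gap = |20.4496 − 17.5653| = 2.8843.

2.88 units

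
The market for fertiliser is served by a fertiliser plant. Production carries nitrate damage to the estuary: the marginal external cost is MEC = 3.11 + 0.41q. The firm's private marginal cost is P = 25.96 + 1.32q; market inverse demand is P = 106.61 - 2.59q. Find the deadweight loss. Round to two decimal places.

DWL = 15.49

Market equilibrium (private): 25.96 + 1.32q = 106.61 - 2.59q → q_m = 20.6266.
Social marginal cost = private MC + MEC = 29.07 + 1.73q.
Set SMC = demand: 29.07 + 1.73q = 106.61 - 2.59q → q* = 17.9491.
Between q* and q_m the wedge SMC − demand runs linearly from 0 to MEC(q_m), so the loss is a triangle.
DWL = ½ × 2.6775 × 11.5669 = 15.4852.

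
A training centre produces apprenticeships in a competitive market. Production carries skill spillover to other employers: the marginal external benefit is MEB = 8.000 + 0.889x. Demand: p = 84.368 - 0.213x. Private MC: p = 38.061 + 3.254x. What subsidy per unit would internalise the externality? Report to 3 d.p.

Social marginal cost = private MC − MEB = 30.061 + 2.365x.
Set SMC = demand: 30.061 + 2.365x = 84.368 - 0.213x → x* = 21.0656.
The Pigouvian subsidy equals MEB at x*: 8.000 + 0.889×21.0656 = 26.7273.

subsidy = 26.727 per unit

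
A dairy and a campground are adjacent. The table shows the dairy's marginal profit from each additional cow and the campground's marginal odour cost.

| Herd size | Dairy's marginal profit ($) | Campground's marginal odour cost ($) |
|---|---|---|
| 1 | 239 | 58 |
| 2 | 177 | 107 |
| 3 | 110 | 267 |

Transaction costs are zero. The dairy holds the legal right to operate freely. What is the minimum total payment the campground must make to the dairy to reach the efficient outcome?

Left alone the dairy would choose level 3 (marginal profit stays positive).
Efficient level: k* = 2 (marginal profit ≥ marginal odour cost through 2).
The campground must at least cover the dairy's forgone profit from cutting 3→2: 110 = 110.

$110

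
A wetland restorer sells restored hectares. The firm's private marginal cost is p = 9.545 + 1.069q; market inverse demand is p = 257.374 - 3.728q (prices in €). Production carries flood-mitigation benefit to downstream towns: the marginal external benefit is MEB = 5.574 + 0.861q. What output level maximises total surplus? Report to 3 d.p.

Social marginal cost = private MC − MEB = 3.971 + 0.208q.
Set SMC = demand: 3.971 + 0.208q = 257.374 - 3.728q → q* = 64.3808.

q* = 64.381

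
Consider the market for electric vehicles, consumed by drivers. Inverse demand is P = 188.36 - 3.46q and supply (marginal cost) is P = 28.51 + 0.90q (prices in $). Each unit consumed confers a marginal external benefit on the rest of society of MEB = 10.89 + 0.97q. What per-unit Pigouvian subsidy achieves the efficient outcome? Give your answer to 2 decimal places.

Social marginal benefit = demand + MEB = 199.25 - 2.49q.
Set SMB = MC: 199.25 - 2.49q = 28.51 + 0.90q → q* = 50.3658.
The Pigouvian subsidy equals MEB at q*: 10.89 + 0.97×50.3658 = 59.7448.

subsidy = $59.74 per unit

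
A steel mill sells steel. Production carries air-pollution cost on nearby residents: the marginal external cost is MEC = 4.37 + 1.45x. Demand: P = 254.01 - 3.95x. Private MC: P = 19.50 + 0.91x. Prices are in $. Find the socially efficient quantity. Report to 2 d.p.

x* = 36.47

Social marginal cost = private MC + MEC = 23.87 + 2.36x.
Set SMC = demand: 23.87 + 2.36x = 254.01 - 3.95x → x* = 36.4723.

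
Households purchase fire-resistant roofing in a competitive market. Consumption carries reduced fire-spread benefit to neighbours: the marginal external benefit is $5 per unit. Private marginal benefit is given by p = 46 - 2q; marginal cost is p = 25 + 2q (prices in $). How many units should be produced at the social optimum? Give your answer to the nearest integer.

q* = 7

Social marginal benefit = demand + MEB = 51 - 2q.
Set SMB = MC: 51 - 2q = 25 + 2q → q* = 6.5000.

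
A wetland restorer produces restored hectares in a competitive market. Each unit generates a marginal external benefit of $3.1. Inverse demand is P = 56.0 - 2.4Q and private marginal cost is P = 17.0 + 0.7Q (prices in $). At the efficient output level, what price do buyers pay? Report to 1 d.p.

P = $23.4

Social marginal cost = private MC − MEB = 13.9 + 0.7Q.
Set SMC = demand: 13.9 + 0.7Q = 56.0 - 2.4Q → Q* = 13.5806.
Consumer price on the demand curve at Q*: 56.0 − 2.4×13.5806 = 23.4066.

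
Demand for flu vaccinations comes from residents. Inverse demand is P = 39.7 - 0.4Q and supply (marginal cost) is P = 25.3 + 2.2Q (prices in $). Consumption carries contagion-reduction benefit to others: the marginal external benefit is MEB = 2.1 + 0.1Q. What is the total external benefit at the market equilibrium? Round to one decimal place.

Market equilibrium (private): 25.3 + 2.2Q = 39.7 - 0.4Q → Q_m = 5.5385.
Total external benefit = ∫₀^{Q_m} (2.1 + 0.1Q) dQ = 2.1×5.5385 + ½×0.1×5.5385² = 13.1646.

$13.2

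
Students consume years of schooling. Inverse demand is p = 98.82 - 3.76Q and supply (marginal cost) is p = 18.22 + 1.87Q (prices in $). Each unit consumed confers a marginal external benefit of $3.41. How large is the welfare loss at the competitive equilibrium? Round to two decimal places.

DWL = $1.03

Market equilibrium (private): 18.22 + 1.87Q = 98.82 - 3.76Q → Q_m = 14.3162.
Social marginal benefit = demand + MEB = 102.23 - 3.76Q.
Set SMB = MC: 102.23 - 3.76Q = 18.22 + 1.87Q → Q* = 14.9218.
The welfare-loss triangle has base |Q_m − Q*| and height MEB(Q_m) (the vertical gap between SMB and MC is zero at Q* and MEB at Q_m).
DWL = ½ × 0.6056 × 3.4100 = 1.0325.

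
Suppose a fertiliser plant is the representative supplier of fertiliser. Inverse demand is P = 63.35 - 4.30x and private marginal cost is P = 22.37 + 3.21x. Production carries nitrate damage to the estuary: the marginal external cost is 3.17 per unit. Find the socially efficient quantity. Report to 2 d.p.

x* = 5.03

Social marginal cost = private MC + MEC = 25.54 + 3.21x.
Set SMC = demand: 25.54 + 3.21x = 63.35 - 4.30x → x* = 5.0346.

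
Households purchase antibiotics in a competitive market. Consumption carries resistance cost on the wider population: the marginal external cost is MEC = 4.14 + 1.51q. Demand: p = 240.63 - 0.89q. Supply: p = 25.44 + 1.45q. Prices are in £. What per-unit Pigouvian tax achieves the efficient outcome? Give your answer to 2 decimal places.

Social marginal benefit = demand − MEC = 236.49 - 2.40q.
Set SMB = MC: 236.49 - 2.40q = 25.44 + 1.45q → q* = 54.8182.
The Pigouvian tax equals MEC at q*: 4.14 + 1.51×54.8182 = 86.9155.

tax = £86.92 per unit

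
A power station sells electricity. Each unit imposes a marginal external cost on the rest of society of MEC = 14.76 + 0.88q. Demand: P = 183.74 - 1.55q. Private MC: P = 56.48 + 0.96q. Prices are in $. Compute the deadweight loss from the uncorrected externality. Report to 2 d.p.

DWL = $520.01

Market equilibrium (private): 56.48 + 0.96q = 183.74 - 1.55q → q_m = 50.7012.
Social marginal cost = private MC + MEC = 71.24 + 1.84q.
Set SMC = demand: 71.24 + 1.84q = 183.74 - 1.55q → q* = 33.1858.
Between q* and q_m the wedge SMC − demand runs linearly from 0 to MEC(q_m), so the loss is a triangle.
DWL = ½ × 17.5154 × 59.3771 = 520.0068.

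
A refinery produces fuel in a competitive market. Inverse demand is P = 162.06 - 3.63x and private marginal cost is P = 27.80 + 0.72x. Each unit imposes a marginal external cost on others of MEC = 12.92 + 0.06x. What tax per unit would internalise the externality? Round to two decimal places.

tax = 14.57 per unit

Social marginal cost = private MC + MEC = 40.72 + 0.78x.
Set SMC = demand: 40.72 + 0.78x = 162.06 - 3.63x → x* = 27.5147.
The Pigouvian tax equals MEC at x*: 12.92 + 0.06×27.5147 = 14.5709.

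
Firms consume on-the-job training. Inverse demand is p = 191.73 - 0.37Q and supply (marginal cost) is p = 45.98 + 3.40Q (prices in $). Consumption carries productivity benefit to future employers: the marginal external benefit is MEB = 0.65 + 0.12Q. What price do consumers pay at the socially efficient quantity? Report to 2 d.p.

Social marginal benefit = demand + MEB = 192.38 - 0.25Q.
Set SMB = MC: 192.38 - 0.25Q = 45.98 + 3.40Q → Q* = 40.1096.
Consumer price on the demand curve at Q*: 191.73 − 0.37×40.1096 = 176.8894.

P = $176.89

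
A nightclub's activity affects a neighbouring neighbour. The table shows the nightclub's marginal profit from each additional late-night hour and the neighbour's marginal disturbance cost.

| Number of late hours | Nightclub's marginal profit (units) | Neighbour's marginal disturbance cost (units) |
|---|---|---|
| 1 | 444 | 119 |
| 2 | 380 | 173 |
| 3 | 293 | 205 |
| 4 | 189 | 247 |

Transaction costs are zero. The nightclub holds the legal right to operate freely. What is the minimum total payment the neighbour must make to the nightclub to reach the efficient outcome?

189

Left alone the nightclub would choose level 4 (marginal profit stays positive).
Efficient level: k* = 3 (marginal profit ≥ marginal disturbance cost through 3).
The neighbour must at least cover the nightclub's forgone profit from cutting 4→3: 189 = 189.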